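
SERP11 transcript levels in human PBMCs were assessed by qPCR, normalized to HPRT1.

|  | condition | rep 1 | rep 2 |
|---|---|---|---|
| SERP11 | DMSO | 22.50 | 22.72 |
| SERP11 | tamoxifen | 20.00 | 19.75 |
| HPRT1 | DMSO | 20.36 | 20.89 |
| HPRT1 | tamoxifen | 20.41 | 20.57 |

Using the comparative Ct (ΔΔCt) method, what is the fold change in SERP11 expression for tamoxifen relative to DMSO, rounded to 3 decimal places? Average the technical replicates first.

6.063

Mean Ct: SERP11 DMSO 22.610; SERP11 tamoxifen 19.875; HPRT1 DMSO 20.625; HPRT1 tamoxifen 20.490
ΔCt(DMSO) = 22.610 − 20.625 = 1.985
ΔCt(tamoxifen) = 19.875 − 20.490 = -0.615
ΔΔCt = -0.615 − 1.985 = -2.600
Fold change = 2^(−(-2.600)) = 2^2.600 = 6.0629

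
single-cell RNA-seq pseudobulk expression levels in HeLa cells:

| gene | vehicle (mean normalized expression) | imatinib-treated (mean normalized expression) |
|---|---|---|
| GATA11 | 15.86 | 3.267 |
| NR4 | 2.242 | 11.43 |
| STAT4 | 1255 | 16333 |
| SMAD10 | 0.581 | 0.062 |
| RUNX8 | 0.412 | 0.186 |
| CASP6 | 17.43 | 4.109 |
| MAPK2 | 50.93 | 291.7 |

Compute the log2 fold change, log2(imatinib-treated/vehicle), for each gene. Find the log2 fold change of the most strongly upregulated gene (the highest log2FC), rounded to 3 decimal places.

3.702

log2(3.267/15.86) = -2.279  (GATA11)
log2(11.43/2.242) = 2.350  (NR4)
log2(16333/1255) = 3.702  (STAT4)
log2(0.062/0.581) = -3.228  (SMAD10)
log2(0.186/0.412) = -1.147  (RUNX8)
log2(4.109/17.43) = -2.085  (CASP6)
log2(291.7/50.93) = 2.518  (MAPK2)
STAT4 is most strongly upregulated.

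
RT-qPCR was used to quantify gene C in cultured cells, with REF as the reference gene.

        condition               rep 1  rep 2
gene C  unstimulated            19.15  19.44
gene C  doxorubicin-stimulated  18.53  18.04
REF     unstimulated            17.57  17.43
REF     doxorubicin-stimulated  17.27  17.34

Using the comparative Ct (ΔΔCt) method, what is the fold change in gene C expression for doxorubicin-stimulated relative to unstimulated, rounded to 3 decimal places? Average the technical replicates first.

1.759

Mean Ct: gene C unstimulated 19.295; gene C doxorubicin-stimulated 18.285; REF unstimulated 17.500; REF doxorubicin-stimulated 17.305
ΔCt(unstimulated) = 19.295 − 17.500 = 1.795
ΔCt(doxorubicin-stimulated) = 18.285 − 17.305 = 0.980
ΔΔCt = 0.980 − 1.795 = -0.815
Fold change = 2^(−(-0.815)) = 2^0.815 = 1.7593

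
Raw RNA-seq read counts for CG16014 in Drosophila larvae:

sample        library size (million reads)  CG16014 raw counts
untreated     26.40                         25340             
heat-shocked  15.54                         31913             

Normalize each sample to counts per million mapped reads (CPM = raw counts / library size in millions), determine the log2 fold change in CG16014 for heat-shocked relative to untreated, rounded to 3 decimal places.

CPM(untreated) = 25340 / 26.40 = 959.8485
CPM(heat-shocked) = 31913 / 15.54 = 2053.6036
Fold change = 2053.6036 / 959.8485 = 2.13951
log2(2.13951) = 1.0973

1.097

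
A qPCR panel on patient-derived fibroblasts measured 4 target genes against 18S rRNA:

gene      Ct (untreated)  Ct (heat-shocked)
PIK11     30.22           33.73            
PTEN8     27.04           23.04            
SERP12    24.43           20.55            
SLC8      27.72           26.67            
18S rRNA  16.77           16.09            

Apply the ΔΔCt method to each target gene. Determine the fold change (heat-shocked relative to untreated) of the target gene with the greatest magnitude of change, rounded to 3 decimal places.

PIK11: ΔΔCt = (33.73−16.09) − (30.22−16.77) = 17.64 − 13.45 = 4.19; fold change = 2^-4.19 = 0.055
PTEN8: ΔΔCt = (23.04−16.09) − (27.04−16.77) = 6.95 − 10.27 = -3.32; fold change = 2^3.32 = 9.987
SERP12: ΔΔCt = (20.55−16.09) − (24.43−16.77) = 4.46 − 7.66 = -3.20; fold change = 2^3.20 = 9.190
SLC8: ΔΔCt = (26.67−16.09) − (27.72−16.77) = 10.58 − 10.95 = -0.37; fold change = 2^0.37 = 1.292
PIK11 has the largest |ΔΔCt| = 4.19.

0.055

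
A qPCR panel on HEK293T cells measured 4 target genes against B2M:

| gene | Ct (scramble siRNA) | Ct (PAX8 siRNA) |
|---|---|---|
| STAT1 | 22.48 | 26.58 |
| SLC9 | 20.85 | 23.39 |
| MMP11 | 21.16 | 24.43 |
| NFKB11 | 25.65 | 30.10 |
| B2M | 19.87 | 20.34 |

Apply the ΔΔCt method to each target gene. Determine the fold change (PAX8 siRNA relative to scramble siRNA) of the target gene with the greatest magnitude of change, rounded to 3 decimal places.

0.063

STAT1: ΔΔCt = (26.58−20.34) − (22.48−19.87) = 6.24 − 2.61 = 3.63; fold change = 2^-3.63 = 0.081
SLC9: ΔΔCt = (23.39−20.34) − (20.85−19.87) = 3.05 − 0.98 = 2.07; fold change = 2^-2.07 = 0.238
MMP11: ΔΔCt = (24.43−20.34) − (21.16−19.87) = 4.09 − 1.29 = 2.80; fold change = 2^-2.80 = 0.144
NFKB11: ΔΔCt = (30.10−20.34) − (25.65−19.87) = 9.76 − 5.78 = 3.98; fold change = 2^-3.98 = 0.063
NFKB11 has the largest |ΔΔCt| = 3.98.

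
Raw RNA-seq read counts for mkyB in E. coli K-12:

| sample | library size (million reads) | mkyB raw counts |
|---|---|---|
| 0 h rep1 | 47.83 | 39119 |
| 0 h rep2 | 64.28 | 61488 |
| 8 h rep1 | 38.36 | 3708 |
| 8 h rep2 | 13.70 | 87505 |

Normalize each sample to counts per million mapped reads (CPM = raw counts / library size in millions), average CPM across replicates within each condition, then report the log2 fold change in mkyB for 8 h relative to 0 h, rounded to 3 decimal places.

1.869

CPM(0 h rep1) = 39119 / 47.83 = 817.8758
CPM(0 h rep2) = 61488 / 64.28 = 956.5650
CPM(8 h rep1) = 3708 / 38.36 = 96.6632
CPM(8 h rep2) = 87505 / 13.70 = 6387.2263
mean CPM(0 h) = 887.2204; mean CPM(8 h) = 3241.9447
Fold change = 3241.9447 / 887.2204 = 3.65405
log2(3.65405) = 1.8695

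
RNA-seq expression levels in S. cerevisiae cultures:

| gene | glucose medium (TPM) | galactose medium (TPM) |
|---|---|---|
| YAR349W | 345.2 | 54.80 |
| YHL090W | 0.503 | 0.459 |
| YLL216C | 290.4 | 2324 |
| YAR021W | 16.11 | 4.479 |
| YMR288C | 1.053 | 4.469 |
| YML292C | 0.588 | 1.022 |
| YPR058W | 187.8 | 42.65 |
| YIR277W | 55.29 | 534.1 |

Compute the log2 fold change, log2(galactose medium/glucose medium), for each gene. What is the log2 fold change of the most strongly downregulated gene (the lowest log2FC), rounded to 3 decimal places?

-2.655

log2(54.80/345.2) = -2.655  (YAR349W)
log2(0.459/0.503) = -0.132  (YHL090W)
log2(2324/290.4) = 3.000  (YLL216C)
log2(4.479/16.11) = -1.847  (YAR021W)
log2(4.469/1.053) = 2.085  (YMR288C)
log2(1.022/0.588) = 0.798  (YML292C)
log2(42.65/187.8) = -2.139  (YPR058W)
log2(534.1/55.29) = 3.272  (YIR277W)
YAR349W is most strongly downregulated.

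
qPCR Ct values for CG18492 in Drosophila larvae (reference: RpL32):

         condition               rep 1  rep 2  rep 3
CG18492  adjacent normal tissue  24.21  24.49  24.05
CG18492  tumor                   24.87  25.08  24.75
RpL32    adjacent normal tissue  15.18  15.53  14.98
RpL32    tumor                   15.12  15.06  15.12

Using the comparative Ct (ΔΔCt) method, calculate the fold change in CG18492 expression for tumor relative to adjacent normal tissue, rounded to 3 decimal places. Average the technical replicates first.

Mean Ct: CG18492 adjacent normal tissue 24.250; CG18492 tumor 24.900; RpL32 adjacent normal tissue 15.230; RpL32 tumor 15.100
ΔCt(adjacent normal tissue) = 24.250 − 15.230 = 9.020
ΔCt(tumor) = 24.900 − 15.100 = 9.800
ΔΔCt = 9.800 − 9.020 = 0.780
Fold change = 2^(−0.780) = 0.5824

0.582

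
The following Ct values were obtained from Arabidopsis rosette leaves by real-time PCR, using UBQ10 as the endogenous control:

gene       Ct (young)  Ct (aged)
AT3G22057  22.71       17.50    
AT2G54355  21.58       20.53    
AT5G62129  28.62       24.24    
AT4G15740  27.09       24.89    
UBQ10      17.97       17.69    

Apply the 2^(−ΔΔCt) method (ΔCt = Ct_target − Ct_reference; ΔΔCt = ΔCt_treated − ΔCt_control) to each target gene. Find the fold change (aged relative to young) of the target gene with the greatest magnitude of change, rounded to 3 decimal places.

30.484

AT3G22057: ΔΔCt = (17.50−17.69) − (22.71−17.97) = -0.19 − 4.74 = -4.93; fold change = 2^4.93 = 30.484
AT2G54355: ΔΔCt = (20.53−17.69) − (21.58−17.97) = 2.84 − 3.61 = -0.77; fold change = 2^0.77 = 1.705
AT5G62129: ΔΔCt = (24.24−17.69) − (28.62−17.97) = 6.55 − 10.65 = -4.10; fold change = 2^4.10 = 17.148
AT4G15740: ΔΔCt = (24.89−17.69) − (27.09−17.97) = 7.20 − 9.12 = -1.92; fold change = 2^1.92 = 3.784
AT3G22057 has the largest |ΔΔCt| = 4.93.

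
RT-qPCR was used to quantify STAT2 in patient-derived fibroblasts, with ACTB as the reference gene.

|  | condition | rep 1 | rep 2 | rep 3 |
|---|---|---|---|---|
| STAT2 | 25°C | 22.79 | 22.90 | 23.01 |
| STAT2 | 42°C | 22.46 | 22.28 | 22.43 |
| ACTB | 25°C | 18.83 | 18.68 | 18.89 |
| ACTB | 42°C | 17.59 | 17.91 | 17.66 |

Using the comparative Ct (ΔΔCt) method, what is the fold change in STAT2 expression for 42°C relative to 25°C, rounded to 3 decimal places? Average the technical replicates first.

Mean Ct: STAT2 25°C 22.900; STAT2 42°C 22.390; ACTB 25°C 18.800; ACTB 42°C 17.720
ΔCt(25°C) = 22.900 − 18.800 = 4.100
ΔCt(42°C) = 22.390 − 17.720 = 4.670
ΔΔCt = 4.670 − 4.100 = 0.570
Fold change = 2^(−0.570) = 0.6736

0.674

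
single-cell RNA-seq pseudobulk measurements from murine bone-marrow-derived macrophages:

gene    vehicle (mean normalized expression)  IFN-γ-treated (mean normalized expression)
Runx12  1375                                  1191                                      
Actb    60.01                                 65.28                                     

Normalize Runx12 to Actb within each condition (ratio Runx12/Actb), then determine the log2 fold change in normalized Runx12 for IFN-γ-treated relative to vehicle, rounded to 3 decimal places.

Runx12/Actb (vehicle) = 1375 / 60.01 = 22.913
Runx12/Actb (IFN-γ-treated) = 1191 / 65.28 = 18.244
Fold change = 18.244 / 22.913 = 0.7963
log2(0.7963) = -0.3287

-0.329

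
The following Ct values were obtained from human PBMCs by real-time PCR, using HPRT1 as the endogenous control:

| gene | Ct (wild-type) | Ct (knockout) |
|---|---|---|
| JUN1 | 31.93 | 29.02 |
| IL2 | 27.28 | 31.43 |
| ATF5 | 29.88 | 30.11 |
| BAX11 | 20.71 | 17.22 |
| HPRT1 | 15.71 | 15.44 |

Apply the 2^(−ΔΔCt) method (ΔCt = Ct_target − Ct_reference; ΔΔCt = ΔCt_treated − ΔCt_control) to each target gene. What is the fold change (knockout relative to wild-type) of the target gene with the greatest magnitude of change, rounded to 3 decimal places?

0.047

JUN1: ΔΔCt = (29.02−15.44) − (31.93−15.71) = 13.58 − 16.22 = -2.64; fold change = 2^2.64 = 6.233
IL2: ΔΔCt = (31.43−15.44) − (27.28−15.71) = 15.99 − 11.57 = 4.42; fold change = 2^-4.42 = 0.047
ATF5: ΔΔCt = (30.11−15.44) − (29.88−15.71) = 14.67 − 14.17 = 0.50; fold change = 2^-0.50 = 0.707
BAX11: ΔΔCt = (17.22−15.44) − (20.71−15.71) = 1.78 − 5.00 = -3.22; fold change = 2^3.22 = 9.318
IL2 has the largest |ΔΔCt| = 4.42.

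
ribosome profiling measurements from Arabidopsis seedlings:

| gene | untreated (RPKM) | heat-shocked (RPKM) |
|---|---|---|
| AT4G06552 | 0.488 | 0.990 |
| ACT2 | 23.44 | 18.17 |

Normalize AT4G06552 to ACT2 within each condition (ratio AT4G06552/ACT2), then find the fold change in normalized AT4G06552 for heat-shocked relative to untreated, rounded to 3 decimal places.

AT4G06552/ACT2 (untreated) = 0.488 / 23.44 = 0.020819
AT4G06552/ACT2 (heat-shocked) = 0.990 / 18.17 = 0.054485
Fold change = 0.054485 / 0.020819 = 2.6171

2.617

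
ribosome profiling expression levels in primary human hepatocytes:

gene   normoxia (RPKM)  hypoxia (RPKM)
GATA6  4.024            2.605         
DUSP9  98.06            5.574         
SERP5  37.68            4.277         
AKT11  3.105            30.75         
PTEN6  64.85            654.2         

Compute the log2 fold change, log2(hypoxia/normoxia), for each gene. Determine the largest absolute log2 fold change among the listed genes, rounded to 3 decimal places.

log2(2.605/4.024) = -0.627  (GATA6)
log2(5.574/98.06) = -4.137  (DUSP9)
log2(4.277/37.68) = -3.139  (SERP5)
log2(30.75/3.105) = 3.308  (AKT11)
log2(654.2/64.85) = 3.335  (PTEN6)
The largest magnitude belongs to DUSP9.

4.137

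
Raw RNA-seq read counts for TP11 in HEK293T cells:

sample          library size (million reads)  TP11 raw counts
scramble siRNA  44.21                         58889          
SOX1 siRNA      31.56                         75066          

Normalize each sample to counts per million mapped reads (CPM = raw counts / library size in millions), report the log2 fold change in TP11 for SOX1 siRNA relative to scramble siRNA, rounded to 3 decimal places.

CPM(scramble siRNA) = 58889 / 44.21 = 1332.0290
CPM(SOX1 siRNA) = 75066 / 31.56 = 2378.5171
Fold change = 2378.5171 / 1332.0290 = 1.78563
log2(1.78563) = 0.8364

0.836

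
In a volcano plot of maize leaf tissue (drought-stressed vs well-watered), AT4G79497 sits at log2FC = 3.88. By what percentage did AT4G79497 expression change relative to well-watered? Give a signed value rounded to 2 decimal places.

1372.30%

Fold change = 2^(3.88) = 14.7230
Percent change = (FC − 1) × 100% = (14.7230 − 1) × 100 = 1372.30%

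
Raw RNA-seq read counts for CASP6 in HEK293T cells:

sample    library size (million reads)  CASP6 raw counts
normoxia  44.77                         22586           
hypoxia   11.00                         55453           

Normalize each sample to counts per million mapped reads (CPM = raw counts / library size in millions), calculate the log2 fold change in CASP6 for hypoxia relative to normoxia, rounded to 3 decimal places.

3.321

CPM(normoxia) = 22586 / 44.77 = 504.4896
CPM(hypoxia) = 55453 / 11.00 = 5041.1818
Fold change = 5041.1818 / 504.4896 = 9.99264
log2(9.99264) = 3.3209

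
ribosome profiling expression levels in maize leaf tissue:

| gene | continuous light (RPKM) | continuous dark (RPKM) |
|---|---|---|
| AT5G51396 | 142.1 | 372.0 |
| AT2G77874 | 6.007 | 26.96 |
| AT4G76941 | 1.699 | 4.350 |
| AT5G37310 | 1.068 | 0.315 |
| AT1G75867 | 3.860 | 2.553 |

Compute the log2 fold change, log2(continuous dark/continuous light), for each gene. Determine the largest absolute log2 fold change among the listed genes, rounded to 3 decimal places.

log2(372.0/142.1) = 1.388  (AT5G51396)
log2(26.96/6.007) = 2.166  (AT2G77874)
log2(4.350/1.699) = 1.356  (AT4G76941)
log2(0.315/1.068) = -1.761  (AT5G37310)
log2(2.553/3.860) = -0.596  (AT1G75867)
The largest magnitude belongs to AT2G77874.

2.166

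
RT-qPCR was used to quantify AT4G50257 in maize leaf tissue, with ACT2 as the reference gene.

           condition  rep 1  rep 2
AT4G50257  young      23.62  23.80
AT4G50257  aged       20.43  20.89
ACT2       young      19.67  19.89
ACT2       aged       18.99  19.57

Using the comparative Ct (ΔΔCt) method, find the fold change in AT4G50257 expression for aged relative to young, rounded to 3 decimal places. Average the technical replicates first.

5.856

Mean Ct: AT4G50257 young 23.710; AT4G50257 aged 20.660; ACT2 young 19.780; ACT2 aged 19.280
ΔCt(young) = 23.710 − 19.780 = 3.930
ΔCt(aged) = 20.660 − 19.280 = 1.380
ΔΔCt = 1.380 − 3.930 = -2.550
Fold change = 2^(−(-2.550)) = 2^2.550 = 5.8563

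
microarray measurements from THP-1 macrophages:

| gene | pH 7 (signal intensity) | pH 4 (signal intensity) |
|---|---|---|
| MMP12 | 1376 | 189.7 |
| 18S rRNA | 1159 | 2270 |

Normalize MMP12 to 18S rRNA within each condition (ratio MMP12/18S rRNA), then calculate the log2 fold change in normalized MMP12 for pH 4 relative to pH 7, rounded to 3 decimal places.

-3.829

MMP12/18S rRNA (pH 7) = 1376 / 1159 = 1.1872
MMP12/18S rRNA (pH 4) = 189.7 / 2270 = 0.083568
Fold change = 0.083568 / 1.1872 = 0.0704
log2(0.0704) = -3.8285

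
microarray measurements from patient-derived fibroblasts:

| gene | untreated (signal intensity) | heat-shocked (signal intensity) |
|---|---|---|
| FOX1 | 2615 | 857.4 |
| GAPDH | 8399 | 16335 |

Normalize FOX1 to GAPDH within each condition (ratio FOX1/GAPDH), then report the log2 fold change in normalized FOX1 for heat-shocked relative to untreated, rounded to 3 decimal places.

FOX1/GAPDH (untreated) = 2615 / 8399 = 0.31135
FOX1/GAPDH (heat-shocked) = 857.4 / 16335 = 0.052489
Fold change = 0.052489 / 0.31135 = 0.1686
log2(0.1686) = -2.5684

-2.568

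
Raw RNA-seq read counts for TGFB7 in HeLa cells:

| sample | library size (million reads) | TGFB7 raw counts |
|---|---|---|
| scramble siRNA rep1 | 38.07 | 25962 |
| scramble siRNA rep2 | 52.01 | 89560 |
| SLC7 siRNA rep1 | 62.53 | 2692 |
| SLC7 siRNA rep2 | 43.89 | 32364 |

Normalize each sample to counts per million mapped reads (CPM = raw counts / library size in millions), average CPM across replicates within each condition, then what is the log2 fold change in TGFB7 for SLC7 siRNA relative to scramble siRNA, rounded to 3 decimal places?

CPM(scramble siRNA rep1) = 25962 / 38.07 = 681.9543
CPM(scramble siRNA rep2) = 89560 / 52.01 = 1721.9765
CPM(SLC7 siRNA rep1) = 2692 / 62.53 = 43.0513
CPM(SLC7 siRNA rep2) = 32364 / 43.89 = 737.3889
mean CPM(scramble siRNA) = 1201.9654; mean CPM(SLC7 siRNA) = 390.2201
Fold change = 390.2201 / 1201.9654 = 0.32465
log2(0.32465) = -1.6230

-1.623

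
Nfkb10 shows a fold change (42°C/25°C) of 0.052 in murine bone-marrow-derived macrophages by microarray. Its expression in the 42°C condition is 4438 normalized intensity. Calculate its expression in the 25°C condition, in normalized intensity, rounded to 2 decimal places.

85346.15

25°C expression = 4438 / 0.052 = 85346.15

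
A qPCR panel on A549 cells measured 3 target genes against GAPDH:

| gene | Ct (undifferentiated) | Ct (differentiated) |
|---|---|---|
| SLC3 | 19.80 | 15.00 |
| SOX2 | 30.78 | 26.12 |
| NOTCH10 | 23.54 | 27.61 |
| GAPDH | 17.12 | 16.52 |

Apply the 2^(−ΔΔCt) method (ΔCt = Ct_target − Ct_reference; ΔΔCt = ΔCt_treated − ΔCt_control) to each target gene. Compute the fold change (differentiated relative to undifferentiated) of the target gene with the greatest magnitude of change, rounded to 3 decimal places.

0.039

SLC3: ΔΔCt = (15.00−16.52) − (19.80−17.12) = -1.52 − 2.68 = -4.20; fold change = 2^4.20 = 18.379
SOX2: ΔΔCt = (26.12−16.52) − (30.78−17.12) = 9.60 − 13.66 = -4.06; fold change = 2^4.06 = 16.679
NOTCH10: ΔΔCt = (27.61−16.52) − (23.54−17.12) = 11.09 − 6.42 = 4.67; fold change = 2^-4.67 = 0.039
NOTCH10 has the largest |ΔΔCt| = 4.67.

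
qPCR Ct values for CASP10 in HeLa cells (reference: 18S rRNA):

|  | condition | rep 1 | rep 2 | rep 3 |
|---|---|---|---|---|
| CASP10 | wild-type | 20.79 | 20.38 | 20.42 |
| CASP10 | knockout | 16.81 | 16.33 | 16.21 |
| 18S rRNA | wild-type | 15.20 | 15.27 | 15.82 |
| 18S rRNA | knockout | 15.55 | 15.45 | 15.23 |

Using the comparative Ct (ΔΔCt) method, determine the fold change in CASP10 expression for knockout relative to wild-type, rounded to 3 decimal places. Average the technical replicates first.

16.679

Mean Ct: CASP10 wild-type 20.530; CASP10 knockout 16.450; 18S rRNA wild-type 15.430; 18S rRNA knockout 15.410
ΔCt(wild-type) = 20.530 − 15.430 = 5.100
ΔCt(knockout) = 16.450 − 15.410 = 1.040
ΔΔCt = 1.040 − 5.100 = -4.060
Fold change = 2^(−(-4.060)) = 2^4.060 = 16.6795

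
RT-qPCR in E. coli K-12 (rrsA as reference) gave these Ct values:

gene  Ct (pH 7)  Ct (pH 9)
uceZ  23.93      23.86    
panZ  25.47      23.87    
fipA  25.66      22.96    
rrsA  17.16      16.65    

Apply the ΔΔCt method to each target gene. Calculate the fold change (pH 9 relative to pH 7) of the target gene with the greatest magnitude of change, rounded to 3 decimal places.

uceZ: ΔΔCt = (23.86−16.65) − (23.93−17.16) = 7.21 − 6.77 = 0.44; fold change = 2^-0.44 = 0.737
panZ: ΔΔCt = (23.87−16.65) − (25.47−17.16) = 7.22 − 8.31 = -1.09; fold change = 2^1.09 = 2.129
fipA: ΔΔCt = (22.96−16.65) − (25.66−17.16) = 6.31 − 8.50 = -2.19; fold change = 2^2.19 = 4.563
fipA has the largest |ΔΔCt| = 2.19.

4.563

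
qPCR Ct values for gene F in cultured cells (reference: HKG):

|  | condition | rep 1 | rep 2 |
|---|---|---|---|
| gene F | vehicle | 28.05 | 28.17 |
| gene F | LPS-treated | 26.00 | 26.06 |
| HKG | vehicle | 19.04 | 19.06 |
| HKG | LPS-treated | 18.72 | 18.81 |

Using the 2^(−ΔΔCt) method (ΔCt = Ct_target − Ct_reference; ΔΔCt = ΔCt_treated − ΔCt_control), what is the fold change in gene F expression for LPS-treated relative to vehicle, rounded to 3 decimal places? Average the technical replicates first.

3.470

Mean Ct: gene F vehicle 28.110; gene F LPS-treated 26.030; HKG vehicle 19.050; HKG LPS-treated 18.765
ΔCt(vehicle) = 28.110 − 19.050 = 9.060
ΔCt(LPS-treated) = 26.030 − 18.765 = 7.265
ΔΔCt = 7.265 − 9.060 = -1.795
Fold change = 2^(−(-1.795)) = 2^1.795 = 3.4702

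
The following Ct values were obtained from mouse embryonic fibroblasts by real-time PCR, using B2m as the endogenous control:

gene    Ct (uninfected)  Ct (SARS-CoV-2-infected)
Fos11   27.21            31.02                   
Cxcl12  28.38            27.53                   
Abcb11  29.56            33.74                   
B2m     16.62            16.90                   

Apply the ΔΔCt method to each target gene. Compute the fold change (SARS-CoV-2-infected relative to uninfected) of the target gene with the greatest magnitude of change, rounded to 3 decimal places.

0.067

Fos11: ΔΔCt = (31.02−16.90) − (27.21−16.62) = 14.12 − 10.59 = 3.53; fold change = 2^-3.53 = 0.087
Cxcl12: ΔΔCt = (27.53−16.90) − (28.38−16.62) = 10.63 − 11.76 = -1.13; fold change = 2^1.13 = 2.189
Abcb11: ΔΔCt = (33.74−16.90) − (29.56−16.62) = 16.84 − 12.94 = 3.90; fold change = 2^-3.90 = 0.067
Abcb11 has the largest |ΔΔCt| = 3.90.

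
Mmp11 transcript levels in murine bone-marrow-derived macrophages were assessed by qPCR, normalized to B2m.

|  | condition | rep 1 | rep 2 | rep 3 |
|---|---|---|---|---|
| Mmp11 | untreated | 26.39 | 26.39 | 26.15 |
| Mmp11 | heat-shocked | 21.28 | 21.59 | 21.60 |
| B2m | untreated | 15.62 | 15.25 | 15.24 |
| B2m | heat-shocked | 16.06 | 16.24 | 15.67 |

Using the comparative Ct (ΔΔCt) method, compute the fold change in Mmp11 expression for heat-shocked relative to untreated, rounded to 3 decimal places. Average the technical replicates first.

Mean Ct: Mmp11 untreated 26.310; Mmp11 heat-shocked 21.490; B2m untreated 15.370; B2m heat-shocked 15.990
ΔCt(untreated) = 26.310 − 15.370 = 10.940
ΔCt(heat-shocked) = 21.490 − 15.990 = 5.500
ΔΔCt = 5.500 − 10.940 = -5.440
Fold change = 2^(−(-5.440)) = 2^5.440 = 43.4113

43.411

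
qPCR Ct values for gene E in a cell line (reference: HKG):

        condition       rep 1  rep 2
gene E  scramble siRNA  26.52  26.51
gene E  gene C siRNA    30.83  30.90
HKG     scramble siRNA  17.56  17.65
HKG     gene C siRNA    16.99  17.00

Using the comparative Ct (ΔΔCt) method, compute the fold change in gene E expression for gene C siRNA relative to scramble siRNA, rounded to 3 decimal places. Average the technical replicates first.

Mean Ct: gene E scramble siRNA 26.515; gene E gene C siRNA 30.865; HKG scramble siRNA 17.605; HKG gene C siRNA 16.995
ΔCt(scramble siRNA) = 26.515 − 17.605 = 8.910
ΔCt(gene C siRNA) = 30.865 − 16.995 = 13.870
ΔΔCt = 13.870 − 8.910 = 4.960
Fold change = 2^(−4.960) = 0.0321

0.032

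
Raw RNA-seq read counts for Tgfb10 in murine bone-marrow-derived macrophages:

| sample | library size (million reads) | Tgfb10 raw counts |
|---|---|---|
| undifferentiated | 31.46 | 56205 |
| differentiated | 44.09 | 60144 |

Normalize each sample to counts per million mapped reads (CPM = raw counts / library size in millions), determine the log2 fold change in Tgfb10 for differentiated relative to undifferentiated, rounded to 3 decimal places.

-0.389

CPM(undifferentiated) = 56205 / 31.46 = 1786.5544
CPM(differentiated) = 60144 / 44.09 = 1364.1188
Fold change = 1364.1188 / 1786.5544 = 0.76355
log2(0.76355) = -0.3892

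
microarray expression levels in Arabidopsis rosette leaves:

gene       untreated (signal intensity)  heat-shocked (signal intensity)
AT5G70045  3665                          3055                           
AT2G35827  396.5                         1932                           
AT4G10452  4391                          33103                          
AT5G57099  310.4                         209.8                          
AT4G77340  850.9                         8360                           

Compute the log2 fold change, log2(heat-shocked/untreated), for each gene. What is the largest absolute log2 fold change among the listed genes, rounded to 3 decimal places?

log2(3055/3665) = -0.263  (AT5G70045)
log2(1932/396.5) = 2.285  (AT2G35827)
log2(33103/4391) = 2.914  (AT4G10452)
log2(209.8/310.4) = -0.565  (AT5G57099)
log2(8360/850.9) = 3.296  (AT4G77340)
The largest magnitude belongs to AT4G77340.

3.296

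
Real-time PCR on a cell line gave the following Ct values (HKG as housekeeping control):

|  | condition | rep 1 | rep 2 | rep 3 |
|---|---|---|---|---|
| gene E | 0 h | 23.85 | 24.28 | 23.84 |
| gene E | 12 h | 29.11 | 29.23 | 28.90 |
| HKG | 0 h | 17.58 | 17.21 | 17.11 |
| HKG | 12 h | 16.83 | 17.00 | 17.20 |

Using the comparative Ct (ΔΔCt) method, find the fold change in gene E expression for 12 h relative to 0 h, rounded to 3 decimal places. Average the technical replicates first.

0.024

Mean Ct: gene E 0 h 23.990; gene E 12 h 29.080; HKG 0 h 17.300; HKG 12 h 17.010
ΔCt(0 h) = 23.990 − 17.300 = 6.690
ΔCt(12 h) = 29.080 − 17.010 = 12.070
ΔΔCt = 12.070 − 6.690 = 5.380
Fold change = 2^(−5.380) = 0.0240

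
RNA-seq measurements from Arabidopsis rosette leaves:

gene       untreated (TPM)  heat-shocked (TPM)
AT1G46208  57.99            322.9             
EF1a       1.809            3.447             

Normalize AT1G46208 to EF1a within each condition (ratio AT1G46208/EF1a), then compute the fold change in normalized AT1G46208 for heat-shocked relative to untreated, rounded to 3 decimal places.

2.922

AT1G46208/EF1a (untreated) = 57.99 / 1.809 = 32.056
AT1G46208/EF1a (heat-shocked) = 322.9 / 3.447 = 93.676
Fold change = 93.676 / 32.056 = 2.9222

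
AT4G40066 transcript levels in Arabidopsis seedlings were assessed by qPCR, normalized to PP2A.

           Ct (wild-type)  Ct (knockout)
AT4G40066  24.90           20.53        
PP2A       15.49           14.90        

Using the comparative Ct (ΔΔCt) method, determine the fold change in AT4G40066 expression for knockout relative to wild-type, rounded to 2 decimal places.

13.74

ΔCt(wild-type) = 24.900 − 15.490 = 9.410
ΔCt(knockout) = 20.530 − 14.900 = 5.630
ΔΔCt = 5.630 − 9.410 = -3.780
Fold change = 2^(−(-3.780)) = 2^3.780 = 13.737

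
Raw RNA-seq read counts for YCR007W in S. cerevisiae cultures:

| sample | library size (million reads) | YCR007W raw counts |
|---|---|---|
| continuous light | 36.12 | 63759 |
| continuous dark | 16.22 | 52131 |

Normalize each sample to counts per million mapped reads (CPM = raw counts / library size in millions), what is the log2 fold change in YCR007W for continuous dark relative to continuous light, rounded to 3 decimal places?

CPM(continuous light) = 63759 / 36.12 = 1765.1993
CPM(continuous dark) = 52131 / 16.22 = 3213.9951
Fold change = 3213.9951 / 1765.1993 = 1.82075
log2(1.82075) = 0.8645

0.865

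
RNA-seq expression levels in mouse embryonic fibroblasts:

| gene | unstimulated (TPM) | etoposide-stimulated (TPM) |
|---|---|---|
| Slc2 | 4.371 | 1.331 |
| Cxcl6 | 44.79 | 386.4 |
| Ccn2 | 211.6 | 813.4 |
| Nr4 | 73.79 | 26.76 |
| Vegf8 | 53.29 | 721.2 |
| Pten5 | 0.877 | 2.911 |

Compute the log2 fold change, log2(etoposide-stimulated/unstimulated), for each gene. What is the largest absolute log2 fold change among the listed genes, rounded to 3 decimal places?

3.758

log2(1.331/4.371) = -1.715  (Slc2)
log2(386.4/44.79) = 3.109  (Cxcl6)
log2(813.4/211.6) = 1.943  (Ccn2)
log2(26.76/73.79) = -1.463  (Nr4)
log2(721.2/53.29) = 3.758  (Vegf8)
log2(2.911/0.877) = 1.731  (Pten5)
The largest magnitude belongs to Vegf8.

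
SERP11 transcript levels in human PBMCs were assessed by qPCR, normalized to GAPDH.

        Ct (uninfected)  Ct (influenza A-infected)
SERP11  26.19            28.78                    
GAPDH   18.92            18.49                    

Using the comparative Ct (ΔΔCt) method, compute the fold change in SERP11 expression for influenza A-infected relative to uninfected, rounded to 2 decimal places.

0.12

ΔCt(uninfected) = 26.190 − 18.920 = 7.270
ΔCt(influenza A-infected) = 28.780 − 18.490 = 10.290
ΔΔCt = 10.290 − 7.270 = 3.020
Fold change = 2^(−3.020) = 0.123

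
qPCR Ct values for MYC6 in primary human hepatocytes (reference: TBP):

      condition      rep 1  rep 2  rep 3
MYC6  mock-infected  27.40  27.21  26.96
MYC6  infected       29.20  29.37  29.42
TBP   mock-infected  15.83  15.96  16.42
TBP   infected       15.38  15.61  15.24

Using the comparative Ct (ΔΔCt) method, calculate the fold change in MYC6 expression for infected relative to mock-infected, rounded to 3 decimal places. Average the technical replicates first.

0.144

Mean Ct: MYC6 mock-infected 27.190; MYC6 infected 29.330; TBP mock-infected 16.070; TBP infected 15.410
ΔCt(mock-infected) = 27.190 − 16.070 = 11.120
ΔCt(infected) = 29.330 − 15.410 = 13.920
ΔΔCt = 13.920 − 11.120 = 2.800
Fold change = 2^(−2.800) = 0.1436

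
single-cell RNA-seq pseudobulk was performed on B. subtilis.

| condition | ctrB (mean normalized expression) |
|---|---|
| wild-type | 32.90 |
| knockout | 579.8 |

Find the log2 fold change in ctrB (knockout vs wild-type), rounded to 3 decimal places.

4.139

Fold change = 579.8 / 32.90 = 17.6231
log2(17.6231) = 4.1394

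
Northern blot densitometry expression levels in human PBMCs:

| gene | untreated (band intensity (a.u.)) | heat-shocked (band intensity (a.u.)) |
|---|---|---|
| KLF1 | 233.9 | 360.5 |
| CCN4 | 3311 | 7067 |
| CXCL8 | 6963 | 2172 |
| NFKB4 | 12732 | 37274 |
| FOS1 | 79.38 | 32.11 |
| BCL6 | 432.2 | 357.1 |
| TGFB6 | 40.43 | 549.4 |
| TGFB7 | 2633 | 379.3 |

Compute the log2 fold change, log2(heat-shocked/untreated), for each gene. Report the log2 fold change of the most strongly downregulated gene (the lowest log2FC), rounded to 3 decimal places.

-2.795

log2(360.5/233.9) = 0.624  (KLF1)
log2(7067/3311) = 1.094  (CCN4)
log2(2172/6963) = -1.681  (CXCL8)
log2(37274/12732) = 1.550  (NFKB4)
log2(32.11/79.38) = -1.306  (FOS1)
log2(357.1/432.2) = -0.275  (BCL6)
log2(549.4/40.43) = 3.764  (TGFB6)
log2(379.3/2633) = -2.795  (TGFB7)
TGFB7 is most strongly downregulated.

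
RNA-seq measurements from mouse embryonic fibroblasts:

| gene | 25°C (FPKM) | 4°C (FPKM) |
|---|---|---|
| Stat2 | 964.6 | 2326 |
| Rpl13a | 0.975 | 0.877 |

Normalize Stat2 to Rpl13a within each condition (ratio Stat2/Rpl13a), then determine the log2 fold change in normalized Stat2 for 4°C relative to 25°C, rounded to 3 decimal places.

1.423

Stat2/Rpl13a (25°C) = 964.6 / 0.975 = 989.33
Stat2/Rpl13a (4°C) = 2326 / 0.877 = 2652.2
Fold change = 2652.2 / 989.33 = 2.6808
log2(2.6808) = 1.4227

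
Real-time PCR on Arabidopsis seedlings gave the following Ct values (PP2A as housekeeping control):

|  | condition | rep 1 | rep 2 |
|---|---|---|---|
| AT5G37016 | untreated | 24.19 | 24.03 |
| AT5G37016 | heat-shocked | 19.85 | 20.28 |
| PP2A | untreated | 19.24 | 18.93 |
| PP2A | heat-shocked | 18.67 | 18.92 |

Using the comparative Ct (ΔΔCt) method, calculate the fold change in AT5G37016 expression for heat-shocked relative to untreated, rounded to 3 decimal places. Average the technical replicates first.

Mean Ct: AT5G37016 untreated 24.110; AT5G37016 heat-shocked 20.065; PP2A untreated 19.085; PP2A heat-shocked 18.795
ΔCt(untreated) = 24.110 − 19.085 = 5.025
ΔCt(heat-shocked) = 20.065 − 18.795 = 1.270
ΔΔCt = 1.270 − 5.025 = -3.755
Fold change = 2^(−(-3.755)) = 2^3.755 = 13.5011

13.501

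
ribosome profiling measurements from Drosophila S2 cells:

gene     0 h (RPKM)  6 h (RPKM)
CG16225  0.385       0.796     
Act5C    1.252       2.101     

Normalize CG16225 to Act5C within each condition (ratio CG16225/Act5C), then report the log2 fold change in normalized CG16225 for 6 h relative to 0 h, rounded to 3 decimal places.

CG16225/Act5C (0 h) = 0.385 / 1.252 = 0.30751
CG16225/Act5C (6 h) = 0.796 / 2.101 = 0.37887
Fold change = 0.37887 / 0.30751 = 1.2321
log2(1.2321) = 0.3011

0.301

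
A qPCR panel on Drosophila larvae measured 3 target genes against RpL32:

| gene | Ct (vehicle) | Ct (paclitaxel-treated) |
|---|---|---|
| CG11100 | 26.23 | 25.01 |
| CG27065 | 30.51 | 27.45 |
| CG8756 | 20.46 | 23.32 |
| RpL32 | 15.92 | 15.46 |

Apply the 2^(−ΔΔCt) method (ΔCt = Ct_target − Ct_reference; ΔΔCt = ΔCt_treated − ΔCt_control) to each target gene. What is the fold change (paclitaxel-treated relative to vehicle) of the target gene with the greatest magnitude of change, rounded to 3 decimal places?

0.100

CG11100: ΔΔCt = (25.01−15.46) − (26.23−15.92) = 9.55 − 10.31 = -0.76; fold change = 2^0.76 = 1.693
CG27065: ΔΔCt = (27.45−15.46) − (30.51−15.92) = 11.99 − 14.59 = -2.60; fold change = 2^2.60 = 6.063
CG8756: ΔΔCt = (23.32−15.46) − (20.46−15.92) = 7.86 − 4.54 = 3.32; fold change = 2^-3.32 = 0.100
CG8756 has the largest |ΔΔCt| = 3.32.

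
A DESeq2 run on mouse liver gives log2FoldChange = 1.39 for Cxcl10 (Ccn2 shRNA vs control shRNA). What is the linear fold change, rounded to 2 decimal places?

2.62

Fold change = 2^(1.39) = 2.621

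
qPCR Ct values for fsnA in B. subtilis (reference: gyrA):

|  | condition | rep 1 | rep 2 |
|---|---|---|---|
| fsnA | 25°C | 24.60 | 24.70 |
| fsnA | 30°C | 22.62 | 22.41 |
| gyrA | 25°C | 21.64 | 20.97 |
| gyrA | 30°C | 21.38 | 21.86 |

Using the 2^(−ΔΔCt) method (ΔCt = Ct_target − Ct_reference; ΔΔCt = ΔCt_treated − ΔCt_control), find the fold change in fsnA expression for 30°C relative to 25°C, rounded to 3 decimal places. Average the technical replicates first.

Mean Ct: fsnA 25°C 24.650; fsnA 30°C 22.515; gyrA 25°C 21.305; gyrA 30°C 21.620
ΔCt(25°C) = 24.650 − 21.305 = 3.345
ΔCt(30°C) = 22.515 − 21.620 = 0.895
ΔΔCt = 0.895 − 3.345 = -2.450
Fold change = 2^(−(-2.450)) = 2^2.450 = 5.4642

5.464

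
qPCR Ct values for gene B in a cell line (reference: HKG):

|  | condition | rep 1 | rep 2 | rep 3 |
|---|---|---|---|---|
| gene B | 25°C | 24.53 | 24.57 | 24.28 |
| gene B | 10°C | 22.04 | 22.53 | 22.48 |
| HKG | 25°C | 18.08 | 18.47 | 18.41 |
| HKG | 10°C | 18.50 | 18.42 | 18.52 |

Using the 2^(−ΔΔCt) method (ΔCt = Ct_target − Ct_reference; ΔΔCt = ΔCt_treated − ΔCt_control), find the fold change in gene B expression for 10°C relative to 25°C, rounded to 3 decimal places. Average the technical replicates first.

4.823

Mean Ct: gene B 25°C 24.460; gene B 10°C 22.350; HKG 25°C 18.320; HKG 10°C 18.480
ΔCt(25°C) = 24.460 − 18.320 = 6.140
ΔCt(10°C) = 22.350 − 18.480 = 3.870
ΔΔCt = 3.870 − 6.140 = -2.270
Fold change = 2^(−(-2.270)) = 2^2.270 = 4.8232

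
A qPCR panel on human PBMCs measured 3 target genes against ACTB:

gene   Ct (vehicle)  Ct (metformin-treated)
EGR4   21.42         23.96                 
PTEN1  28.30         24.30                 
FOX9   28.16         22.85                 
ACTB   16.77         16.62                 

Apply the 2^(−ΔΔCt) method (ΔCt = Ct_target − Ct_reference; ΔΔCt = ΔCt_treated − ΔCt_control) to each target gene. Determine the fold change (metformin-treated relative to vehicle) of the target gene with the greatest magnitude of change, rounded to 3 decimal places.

35.753

EGR4: ΔΔCt = (23.96−16.62) − (21.42−16.77) = 7.34 − 4.65 = 2.69; fold change = 2^-2.69 = 0.155
PTEN1: ΔΔCt = (24.30−16.62) − (28.30−16.77) = 7.68 − 11.53 = -3.85; fold change = 2^3.85 = 14.420
FOX9: ΔΔCt = (22.85−16.62) − (28.16−16.77) = 6.23 − 11.39 = -5.16; fold change = 2^5.16 = 35.753
FOX9 has the largest |ΔΔCt| = 5.16.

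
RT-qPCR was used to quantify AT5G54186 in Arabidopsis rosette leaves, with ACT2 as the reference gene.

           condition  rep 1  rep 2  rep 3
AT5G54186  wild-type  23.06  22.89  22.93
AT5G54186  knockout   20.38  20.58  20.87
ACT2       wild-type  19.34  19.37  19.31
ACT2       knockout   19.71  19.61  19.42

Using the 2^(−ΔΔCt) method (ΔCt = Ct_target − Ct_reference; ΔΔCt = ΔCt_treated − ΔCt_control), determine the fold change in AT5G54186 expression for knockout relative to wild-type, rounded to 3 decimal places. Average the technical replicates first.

6.021

Mean Ct: AT5G54186 wild-type 22.960; AT5G54186 knockout 20.610; ACT2 wild-type 19.340; ACT2 knockout 19.580
ΔCt(wild-type) = 22.960 − 19.340 = 3.620
ΔCt(knockout) = 20.610 − 19.580 = 1.030
ΔΔCt = 1.030 − 3.620 = -2.590
Fold change = 2^(−(-2.590)) = 2^2.590 = 6.0210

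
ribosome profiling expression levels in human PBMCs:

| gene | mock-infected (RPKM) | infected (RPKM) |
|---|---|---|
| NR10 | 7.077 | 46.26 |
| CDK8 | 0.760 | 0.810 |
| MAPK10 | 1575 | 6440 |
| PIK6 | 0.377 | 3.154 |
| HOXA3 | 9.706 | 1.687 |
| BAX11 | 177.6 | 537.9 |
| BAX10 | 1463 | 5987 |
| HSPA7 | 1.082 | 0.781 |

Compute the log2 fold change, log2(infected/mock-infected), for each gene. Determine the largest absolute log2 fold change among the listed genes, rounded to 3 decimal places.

log2(46.26/7.077) = 2.709  (NR10)
log2(0.810/0.760) = 0.092  (CDK8)
log2(6440/1575) = 2.032  (MAPK10)
log2(3.154/0.377) = 3.065  (PIK6)
log2(1.687/9.706) = -2.524  (HOXA3)
log2(537.9/177.6) = 1.599  (BAX11)
log2(5987/1463) = 2.033  (BAX10)
log2(0.781/1.082) = -0.470  (HSPA7)
The largest magnitude belongs to PIK6.

3.065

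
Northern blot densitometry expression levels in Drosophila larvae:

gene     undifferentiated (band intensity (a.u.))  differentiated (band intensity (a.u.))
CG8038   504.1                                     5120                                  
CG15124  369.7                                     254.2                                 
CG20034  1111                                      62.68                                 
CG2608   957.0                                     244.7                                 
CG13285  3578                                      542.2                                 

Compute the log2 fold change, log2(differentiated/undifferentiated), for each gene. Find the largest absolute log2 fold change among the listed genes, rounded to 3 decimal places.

4.148

log2(5120/504.1) = 3.344  (CG8038)
log2(254.2/369.7) = -0.540  (CG15124)
log2(62.68/1111) = -4.148  (CG20034)
log2(244.7/957.0) = -1.968  (CG2608)
log2(542.2/3578) = -2.722  (CG13285)
The largest magnitude belongs to CG20034.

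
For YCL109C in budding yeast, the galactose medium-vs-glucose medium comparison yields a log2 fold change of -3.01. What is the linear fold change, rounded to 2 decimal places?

Fold change = 2^(-3.01) = 0.124
That is, YCL109C drops to 12.4% of the glucose medium level.

0.12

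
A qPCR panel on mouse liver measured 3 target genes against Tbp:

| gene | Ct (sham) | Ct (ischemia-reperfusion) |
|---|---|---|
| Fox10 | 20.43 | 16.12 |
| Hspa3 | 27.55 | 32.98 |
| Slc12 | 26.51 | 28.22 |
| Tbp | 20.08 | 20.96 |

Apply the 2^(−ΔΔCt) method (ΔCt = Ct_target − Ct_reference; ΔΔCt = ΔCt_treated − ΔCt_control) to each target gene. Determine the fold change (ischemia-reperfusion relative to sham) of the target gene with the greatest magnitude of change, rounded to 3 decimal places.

36.504

Fox10: ΔΔCt = (16.12−20.96) − (20.43−20.08) = -4.84 − 0.35 = -5.19; fold change = 2^5.19 = 36.504
Hspa3: ΔΔCt = (32.98−20.96) − (27.55−20.08) = 12.02 − 7.47 = 4.55; fold change = 2^-4.55 = 0.043
Slc12: ΔΔCt = (28.22−20.96) − (26.51−20.08) = 7.26 − 6.43 = 0.83; fold change = 2^-0.83 = 0.563
Fox10 has the largest |ΔΔCt| = 5.19.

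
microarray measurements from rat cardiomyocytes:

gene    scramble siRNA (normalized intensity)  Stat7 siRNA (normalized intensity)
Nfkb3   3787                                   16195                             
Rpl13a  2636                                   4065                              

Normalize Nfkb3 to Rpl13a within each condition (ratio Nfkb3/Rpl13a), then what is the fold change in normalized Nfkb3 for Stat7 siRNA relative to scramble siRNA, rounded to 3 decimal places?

Nfkb3/Rpl13a (scramble siRNA) = 3787 / 2636 = 1.4366
Nfkb3/Rpl13a (Stat7 siRNA) = 16195 / 4065 = 3.984
Fold change = 3.984 / 1.4366 = 2.7731

2.773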